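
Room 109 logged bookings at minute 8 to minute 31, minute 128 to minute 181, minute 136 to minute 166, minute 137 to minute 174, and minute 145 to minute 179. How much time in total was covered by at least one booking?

Merged: minute 8 to minute 31, minute 128 to minute 181.
Lengths: 23 minutes + 53 minutes = 76 minutes.

76 minutes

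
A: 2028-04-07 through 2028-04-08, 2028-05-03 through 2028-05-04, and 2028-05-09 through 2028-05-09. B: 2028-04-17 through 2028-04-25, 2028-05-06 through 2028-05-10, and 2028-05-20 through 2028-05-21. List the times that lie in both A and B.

2028-05-09 through 2028-05-09

2028-04-07 through 2028-04-08 meets no B interval.
2028-05-03 through 2028-05-04 meets no B interval.
2028-05-09 through 2028-05-09 ∩ B → 2028-05-09 through 2028-05-09.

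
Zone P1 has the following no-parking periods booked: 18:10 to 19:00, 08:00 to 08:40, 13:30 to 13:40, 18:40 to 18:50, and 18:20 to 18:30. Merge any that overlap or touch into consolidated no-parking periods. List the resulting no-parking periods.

Sort by start: 08:00–08:40, 13:30–13:40, 18:10–19:00, 18:20–18:30, 18:40–18:50.
13:30–13:40 is disjoint → start new block.
18:10–19:00 is disjoint → start new block.
18:20–18:30 overlaps/touches 18:10–19:00 → extend to 18:10–19:00.
18:40–18:50 overlaps/touches 18:10–19:00 → extend to 18:10–19:00.

08:00–08:40, 13:30–13:40, 18:10–19:00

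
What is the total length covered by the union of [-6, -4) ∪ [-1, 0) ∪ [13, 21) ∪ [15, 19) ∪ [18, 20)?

11

Merged: [-6, -4), [-1, 0), [13, 21).
Lengths: 2 + 1 + 8 = 11.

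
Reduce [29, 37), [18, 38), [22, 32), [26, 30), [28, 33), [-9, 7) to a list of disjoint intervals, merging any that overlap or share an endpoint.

Sort by start: [-9, 7), [18, 38), [22, 32), [26, 30), [28, 33), [29, 37).
[18, 38) is disjoint → start new block.
[22, 32) overlaps/touches [18, 38) → extend to [18, 38).
[26, 30) overlaps/touches [18, 38) → extend to [18, 38).
[28, 33) overlaps/touches [18, 38) → extend to [18, 38).
[29, 37) overlaps/touches [18, 38) → extend to [18, 38).

[-9, 7) ∪ [18, 38)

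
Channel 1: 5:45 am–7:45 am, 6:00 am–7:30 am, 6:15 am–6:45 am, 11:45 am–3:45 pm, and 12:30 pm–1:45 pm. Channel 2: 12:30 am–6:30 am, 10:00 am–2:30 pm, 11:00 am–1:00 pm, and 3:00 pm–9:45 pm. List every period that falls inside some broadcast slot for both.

A, merged: 5:45 am-7:45 am, 11:45 am-3:45 pm.
B, merged: 12:30 am-6:30 am, 10:00 am-2:30 pm, 3:00 pm-9:45 pm.
5:45 am-7:45 am meets the second set on 5:45 am-6:30 am.
11:45 am-3:45 pm meets the second set on 11:45 am-2:30 pm, 3:00 pm-3:45 pm.

5:45 am-6:30 am, 11:45 am-2:30 pm, 3:00 pm-3:45 pm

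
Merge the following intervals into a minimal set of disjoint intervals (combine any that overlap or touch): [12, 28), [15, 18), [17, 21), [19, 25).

[15, 18) overlaps/touches [12, 28) → extend to [12, 28).
[17, 21) overlaps/touches [12, 28) → extend to [12, 28).
[19, 25) overlaps/touches [12, 28) → extend to [12, 28).

[12, 28)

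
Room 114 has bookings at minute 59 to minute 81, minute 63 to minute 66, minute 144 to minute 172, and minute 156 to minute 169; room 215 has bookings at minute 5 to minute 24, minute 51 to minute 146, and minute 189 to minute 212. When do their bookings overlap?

A, merged: minute 59 to minute 81, minute 144 to minute 172.
minute 59 to minute 81 overlaps B on minute 59 to minute 81.
minute 144 to minute 172 overlaps B on minute 144 to minute 146.

minute 59 to minute 81, minute 144 to minute 146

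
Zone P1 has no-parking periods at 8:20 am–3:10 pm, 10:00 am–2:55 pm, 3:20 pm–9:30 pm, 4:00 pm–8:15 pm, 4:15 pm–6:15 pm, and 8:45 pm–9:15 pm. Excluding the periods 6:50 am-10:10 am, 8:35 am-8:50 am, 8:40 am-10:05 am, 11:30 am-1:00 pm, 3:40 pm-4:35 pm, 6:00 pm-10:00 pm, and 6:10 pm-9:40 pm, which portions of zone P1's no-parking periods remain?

First set merges to 8:20 am-3:10 pm, 3:20 pm-9:30 pm.
Second set merges to 6:50 am-10:10 am, 11:30 am-1:00 pm, 3:40 pm-4:35 pm, 6:00 pm-10:00 pm.
8:20 am-3:10 pm with B removed leaves 10:10 am-11:30 am, 1:00 pm-3:10 pm.
3:20 pm-9:30 pm with B removed leaves 3:20 pm-3:40 pm, 4:35 pm-6:00 pm.

10:10 am-11:30 am, 1:00 pm-3:10 pm, 3:20 pm-3:40 pm, 4:35 pm-6:00 pm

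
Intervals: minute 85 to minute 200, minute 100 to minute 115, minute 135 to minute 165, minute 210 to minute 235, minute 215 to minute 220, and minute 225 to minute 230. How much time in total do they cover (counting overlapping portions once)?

140 minutes

Merged: minute 85 to minute 200, minute 210 to minute 235.
Lengths: 115 minutes + 25 minutes = 140 minutes.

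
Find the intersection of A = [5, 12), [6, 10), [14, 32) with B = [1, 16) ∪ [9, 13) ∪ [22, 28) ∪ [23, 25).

[5, 12) ∪ [14, 16) ∪ [22, 28)

A, merged: [5, 12), [14, 32).
B, merged: [1, 16), [22, 28).
[5, 12) meets the second set on [5, 12).
[14, 32) meets the second set on [14, 16), [22, 28).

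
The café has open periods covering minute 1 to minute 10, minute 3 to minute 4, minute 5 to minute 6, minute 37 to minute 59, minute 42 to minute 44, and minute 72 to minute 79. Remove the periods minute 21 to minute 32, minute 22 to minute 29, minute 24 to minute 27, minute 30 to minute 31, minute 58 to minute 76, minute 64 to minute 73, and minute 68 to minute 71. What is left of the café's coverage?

First set merges to minute 1 to minute 10, minute 37 to minute 59, minute 72 to minute 79.
Second set merges to minute 21 to minute 32, minute 58 to minute 76.
minute 1 to minute 10: no B overlap → unchanged.
minute 37 to minute 59 minus B → minute 37 to minute 58.
minute 72 to minute 79 minus B → minute 76 to minute 79.

minute 1 to minute 10, minute 37 to minute 58, minute 76 to minute 79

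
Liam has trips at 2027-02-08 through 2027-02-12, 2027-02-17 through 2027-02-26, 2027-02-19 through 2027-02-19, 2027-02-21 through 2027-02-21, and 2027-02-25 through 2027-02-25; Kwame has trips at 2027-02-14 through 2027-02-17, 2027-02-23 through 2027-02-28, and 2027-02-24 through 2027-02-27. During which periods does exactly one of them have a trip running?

2027-02-08 through 2027-02-12, 2027-02-14 through 2027-02-16, 2027-02-18 through 2027-02-22, 2027-02-27 through 2027-02-28

Merge the first list: 2027-02-08 through 2027-02-12, 2027-02-17 through 2027-02-26.
Merge the second list: 2027-02-14 through 2027-02-17, 2027-02-23 through 2027-02-28.
A but not B: 2027-02-08 through 2027-02-12, 2027-02-18 through 2027-02-22.
B but not A: 2027-02-14 through 2027-02-16, 2027-02-27 through 2027-02-28.
Combining gives A △ B.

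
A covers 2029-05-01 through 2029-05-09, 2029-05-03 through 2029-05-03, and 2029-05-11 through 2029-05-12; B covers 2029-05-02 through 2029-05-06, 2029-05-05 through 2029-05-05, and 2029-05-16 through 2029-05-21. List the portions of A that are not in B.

First set merges to 2029-05-01 through 2029-05-09, 2029-05-11 through 2029-05-12.
Second set merges to 2029-05-02 through 2029-05-06, 2029-05-16 through 2029-05-21.
2029-05-01 through 2029-05-09 \ B = 2029-05-01 through 2029-05-01, 2029-05-07 through 2029-05-09.
2029-05-11 through 2029-05-12: nothing removed.

2029-05-01 through 2029-05-01, 2029-05-07 through 2029-05-09, 2029-05-11 through 2029-05-12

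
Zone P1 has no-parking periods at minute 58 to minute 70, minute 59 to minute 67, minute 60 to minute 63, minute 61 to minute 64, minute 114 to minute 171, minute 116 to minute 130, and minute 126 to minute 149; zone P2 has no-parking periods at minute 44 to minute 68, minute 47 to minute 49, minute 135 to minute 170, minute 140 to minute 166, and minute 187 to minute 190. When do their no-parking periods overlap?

A, merged: minute 58 to minute 70, minute 114 to minute 171.
B, merged: minute 44 to minute 68, minute 135 to minute 170, minute 187 to minute 190.
minute 58 to minute 70 meets the second set on minute 58 to minute 68.
minute 114 to minute 171 meets the second set on minute 135 to minute 170.

minute 58 to minute 68, minute 135 to minute 170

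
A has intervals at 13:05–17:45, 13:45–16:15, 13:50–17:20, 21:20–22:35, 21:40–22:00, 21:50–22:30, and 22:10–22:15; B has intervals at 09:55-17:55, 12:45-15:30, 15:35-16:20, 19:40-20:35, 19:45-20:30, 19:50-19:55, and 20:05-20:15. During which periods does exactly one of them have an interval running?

09:55–13:05, 17:45–17:55, 19:40–20:35, 21:20–22:35

Merge the first list: 13:05–17:45, 21:20–22:35.
Merge the second list: 09:55–17:55, 19:40–20:35.
Only in the first: 21:20–22:35.
Only in the second: 09:55–13:05, 17:45–17:55, 19:40–20:35.
Together these are the periods covered by exactly one.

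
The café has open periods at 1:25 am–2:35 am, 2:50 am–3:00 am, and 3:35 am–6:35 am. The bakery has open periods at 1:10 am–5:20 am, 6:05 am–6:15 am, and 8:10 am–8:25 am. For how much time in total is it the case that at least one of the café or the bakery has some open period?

A ∪ B = 1:10 am-6:35 am, 8:10 am-8:25 am.
Total: 5 h 25 min + 15 min = 5 h 40 min.

5 h 40 min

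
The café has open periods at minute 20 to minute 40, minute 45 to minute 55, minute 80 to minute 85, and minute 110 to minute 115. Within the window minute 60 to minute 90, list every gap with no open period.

After merging, the occupied span is minute 20 to minute 40, minute 45 to minute 55, minute 80 to minute 85, minute 110 to minute 115.
Uncovered inside minute 60 to minute 90: minute 60 to minute 80, minute 85 to minute 90.

minute 60 to minute 80, minute 85 to minute 90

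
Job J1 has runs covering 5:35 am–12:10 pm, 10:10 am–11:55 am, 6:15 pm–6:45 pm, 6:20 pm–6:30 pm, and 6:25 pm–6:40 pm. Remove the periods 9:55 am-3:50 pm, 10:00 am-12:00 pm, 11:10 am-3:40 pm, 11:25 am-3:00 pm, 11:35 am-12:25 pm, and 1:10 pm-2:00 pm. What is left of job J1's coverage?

A, merged: 5:35 am–12:10 pm, 6:15 pm–6:45 pm.
B, merged: 9:55 am–3:50 pm.
5:35 am–12:10 pm with B removed leaves 5:35 am–9:55 am.
6:15 pm–6:45 pm is untouched.

5:35 am–9:55 am, 6:15 pm–6:45 pm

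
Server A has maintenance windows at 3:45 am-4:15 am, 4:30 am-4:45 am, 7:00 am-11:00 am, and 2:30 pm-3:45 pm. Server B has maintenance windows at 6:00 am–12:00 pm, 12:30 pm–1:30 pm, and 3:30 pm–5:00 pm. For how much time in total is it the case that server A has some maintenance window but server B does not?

A \ B = 3:45 am–4:15 am, 4:30 am–4:45 am, 2:30 pm–3:30 pm.
Total: 30 min + 15 min + 1 h = 1 h 45 min.

1 h 45 min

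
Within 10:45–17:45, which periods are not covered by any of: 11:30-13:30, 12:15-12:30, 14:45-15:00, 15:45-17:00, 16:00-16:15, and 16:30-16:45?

After merging, the occupied span is 11:30-13:30, 14:45-15:00, 15:45-17:00.
Gaps within 10:45-17:45: 10:45-11:30, 13:30-14:45, 15:00-15:45, 17:00-17:45.

10:45-11:30, 13:30-14:45, 15:00-15:45, 17:00-17:45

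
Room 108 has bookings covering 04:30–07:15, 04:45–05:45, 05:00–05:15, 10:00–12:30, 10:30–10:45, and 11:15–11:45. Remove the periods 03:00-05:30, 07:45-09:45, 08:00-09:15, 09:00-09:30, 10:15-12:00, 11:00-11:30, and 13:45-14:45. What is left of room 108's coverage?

Merge the first list: 04:30-07:15, 10:00-12:30.
Merge the second list: 03:00-05:30, 07:45-09:45, 10:15-12:00, 13:45-14:45.
04:30-07:15 with B removed leaves 05:30-07:15.
10:00-12:30 with B removed leaves 10:00-10:15, 12:00-12:30.

05:30-07:15, 10:00-10:15, 12:00-12:30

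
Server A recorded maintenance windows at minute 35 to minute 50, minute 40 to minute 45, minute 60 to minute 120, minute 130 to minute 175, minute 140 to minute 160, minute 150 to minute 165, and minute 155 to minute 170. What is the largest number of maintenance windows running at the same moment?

Walk the sorted start/end points keeping a running depth.
The depth first hits 4 at minute 155.

4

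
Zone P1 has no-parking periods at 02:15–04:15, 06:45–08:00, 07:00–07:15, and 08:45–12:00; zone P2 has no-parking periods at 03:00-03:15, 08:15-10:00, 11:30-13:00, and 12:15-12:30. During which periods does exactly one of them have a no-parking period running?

A, merged: 02:15-04:15, 06:45-08:00, 08:45-12:00.
B, merged: 03:00-03:15, 08:15-10:00, 11:30-13:00.
A \ B = 02:15-03:00, 03:15-04:15, 06:45-08:00, 10:00-11:30.
B \ A = 08:15-08:45, 12:00-13:00.
Union of the two gives the symmetric difference.

02:15-03:00, 03:15-04:15, 06:45-08:00, 08:15-08:45, 10:00-11:30, 12:00-13:00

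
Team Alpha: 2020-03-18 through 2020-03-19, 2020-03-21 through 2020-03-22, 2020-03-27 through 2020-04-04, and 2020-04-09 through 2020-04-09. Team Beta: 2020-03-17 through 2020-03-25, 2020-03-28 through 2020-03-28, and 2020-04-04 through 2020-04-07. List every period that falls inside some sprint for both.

2020-03-18 through 2020-03-19, 2020-03-21 through 2020-03-22, 2020-03-28 through 2020-03-28, 2020-04-04 through 2020-04-04

2020-03-18 through 2020-03-19 meets the second set on 2020-03-18 through 2020-03-19.
2020-03-21 through 2020-03-22 meets the second set on 2020-03-21 through 2020-03-22.
2020-03-27 through 2020-04-04 meets the second set on 2020-03-28 through 2020-03-28, 2020-04-04 through 2020-04-04.
2020-04-09 through 2020-04-09: no overlap with the second set.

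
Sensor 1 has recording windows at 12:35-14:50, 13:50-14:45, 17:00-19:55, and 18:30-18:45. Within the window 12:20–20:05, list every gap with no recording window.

12:20-12:35, 14:50-17:00, 19:55-20:05

After merging, the occupied span is 12:35-14:50, 17:00-19:55.
Gaps within 12:20-20:05: 12:20-12:35, 14:50-17:00, 19:55-20:05.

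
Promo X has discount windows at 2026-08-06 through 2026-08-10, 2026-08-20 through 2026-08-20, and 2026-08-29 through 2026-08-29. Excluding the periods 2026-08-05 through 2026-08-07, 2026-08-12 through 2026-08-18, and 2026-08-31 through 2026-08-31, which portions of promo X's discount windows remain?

2026-08-08 through 2026-08-10, 2026-08-20 through 2026-08-20, 2026-08-29 through 2026-08-29

2026-08-06 through 2026-08-10 \ B = 2026-08-08 through 2026-08-10.
2026-08-20 through 2026-08-20: nothing removed.
2026-08-29 through 2026-08-29: nothing removed.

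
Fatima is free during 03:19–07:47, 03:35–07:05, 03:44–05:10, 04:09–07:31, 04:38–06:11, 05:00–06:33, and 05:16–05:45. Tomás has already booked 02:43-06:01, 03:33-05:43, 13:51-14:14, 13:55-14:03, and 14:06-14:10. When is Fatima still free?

A, merged: 03:19-07:47.
B, merged: 02:43-06:01, 13:51-14:14.
03:19-07:47 with B removed leaves 06:01-07:47.

06:01-07:47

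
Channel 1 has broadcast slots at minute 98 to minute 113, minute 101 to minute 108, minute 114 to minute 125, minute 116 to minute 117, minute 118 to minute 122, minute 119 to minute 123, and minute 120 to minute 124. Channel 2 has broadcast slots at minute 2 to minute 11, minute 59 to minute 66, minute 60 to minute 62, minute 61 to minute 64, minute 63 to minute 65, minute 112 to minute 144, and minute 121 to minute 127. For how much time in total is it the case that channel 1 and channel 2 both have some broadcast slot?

First set merges to minute 98 to minute 113, minute 114 to minute 125.
Second set merges to minute 2 to minute 11, minute 59 to minute 66, minute 112 to minute 144.
A ∩ B = minute 112 to minute 113, minute 114 to minute 125.
Total: 1 minute + 11 minutes = 12 minutes.

12 minutes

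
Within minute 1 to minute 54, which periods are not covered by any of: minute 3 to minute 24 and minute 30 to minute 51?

minute 1 to minute 3, minute 24 to minute 30, minute 51 to minute 54

The merged coverage is minute 3 to minute 24, minute 30 to minute 51.
Complement within minute 1 to minute 54: minute 1 to minute 3, minute 24 to minute 30, minute 51 to minute 54.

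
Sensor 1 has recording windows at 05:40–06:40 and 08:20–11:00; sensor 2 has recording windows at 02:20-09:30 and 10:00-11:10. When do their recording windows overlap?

05:40–06:40, 08:20–09:30, 10:00–11:00

05:40–06:40 ∩ B → 05:40–06:40.
08:20–11:00 ∩ B → 08:20–09:30, 10:00–11:00.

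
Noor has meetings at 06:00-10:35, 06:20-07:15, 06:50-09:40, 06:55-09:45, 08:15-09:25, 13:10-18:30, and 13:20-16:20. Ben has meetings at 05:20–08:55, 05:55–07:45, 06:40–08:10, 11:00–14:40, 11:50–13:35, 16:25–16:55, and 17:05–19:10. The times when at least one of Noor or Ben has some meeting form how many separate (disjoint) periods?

First set merges to 06:00–10:35, 13:10–18:30.
Second set merges to 05:20–08:55, 11:00–14:40, 16:25–16:55, 17:05–19:10.
A ∪ B = 05:20–10:35, 11:00–19:10.
That is 2 disjoint pieces.

2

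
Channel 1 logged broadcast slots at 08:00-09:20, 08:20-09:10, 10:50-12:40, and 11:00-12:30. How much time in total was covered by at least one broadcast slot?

3 h 10 min

Merged: 08:00-09:20, 10:50-12:40.
Lengths: 1 h 20 min + 1 h 50 min = 3 h 10 min.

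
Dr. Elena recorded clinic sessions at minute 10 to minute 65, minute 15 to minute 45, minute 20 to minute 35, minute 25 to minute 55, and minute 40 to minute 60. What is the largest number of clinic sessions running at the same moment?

4

At minute 25, 4 of the intervals are simultaneously active.
No point has more.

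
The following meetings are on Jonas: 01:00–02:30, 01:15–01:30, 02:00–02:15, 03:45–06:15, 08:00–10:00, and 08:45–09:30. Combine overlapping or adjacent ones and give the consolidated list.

01:15-01:30 overlaps/touches 01:00-02:30 → extend to 01:00-02:30.
02:00-02:15 overlaps/touches 01:00-02:30 → extend to 01:00-02:30.
03:45-06:15 is disjoint → start new block.
08:00-10:00 is disjoint → start new block.
08:45-09:30 overlaps/touches 08:00-10:00 → extend to 08:00-10:00.

01:00-02:30, 03:45-06:15, 08:00-10:00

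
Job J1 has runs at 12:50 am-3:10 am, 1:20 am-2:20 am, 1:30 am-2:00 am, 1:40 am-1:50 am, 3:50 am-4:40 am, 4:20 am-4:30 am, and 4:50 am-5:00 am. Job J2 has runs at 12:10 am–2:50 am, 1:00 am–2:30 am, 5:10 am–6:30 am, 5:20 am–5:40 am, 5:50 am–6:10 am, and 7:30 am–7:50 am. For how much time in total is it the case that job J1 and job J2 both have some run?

2 h

Merge the first list: 12:50 am–3:10 am, 3:50 am–4:40 am, 4:50 am–5:00 am.
Merge the second list: 12:10 am–2:50 am, 5:10 am–6:30 am, 7:30 am–7:50 am.
A ∩ B = 12:50 am–2:50 am.
Total: 2 h.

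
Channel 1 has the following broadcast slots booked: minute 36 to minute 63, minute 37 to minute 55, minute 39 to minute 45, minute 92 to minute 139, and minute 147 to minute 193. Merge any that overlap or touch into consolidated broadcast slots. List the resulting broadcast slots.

minute 36 to minute 63, minute 92 to minute 139, minute 147 to minute 193

minute 37 to minute 55 overlaps/touches minute 36 to minute 63 → extend to minute 36 to minute 63.
minute 39 to minute 45 overlaps/touches minute 36 to minute 63 → extend to minute 36 to minute 63.
minute 92 to minute 139 is disjoint → start new block.
minute 147 to minute 193 is disjoint → start new block.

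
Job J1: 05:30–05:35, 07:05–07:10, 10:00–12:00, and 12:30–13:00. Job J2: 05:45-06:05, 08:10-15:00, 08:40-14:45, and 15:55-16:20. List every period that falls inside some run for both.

10:00–12:00, 12:30–13:00

B, merged: 05:45–06:05, 08:10–15:00, 15:55–16:20.
05:30–05:35: no overlap with the second set.
07:05–07:10: no overlap with the second set.
10:00–12:00 meets the second set on 10:00–12:00.
12:30–13:00 meets the second set on 12:30–13:00.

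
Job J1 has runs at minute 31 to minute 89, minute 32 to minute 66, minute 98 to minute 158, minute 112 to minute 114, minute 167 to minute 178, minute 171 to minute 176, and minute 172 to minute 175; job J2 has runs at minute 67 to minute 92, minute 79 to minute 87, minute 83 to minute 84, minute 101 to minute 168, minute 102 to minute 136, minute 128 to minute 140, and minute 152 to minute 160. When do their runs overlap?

minute 67 to minute 89, minute 101 to minute 158, minute 167 to minute 168

A, merged: minute 31 to minute 89, minute 98 to minute 158, minute 167 to minute 178.
B, merged: minute 67 to minute 92, minute 101 to minute 168.
minute 31 to minute 89 ∩ B → minute 67 to minute 89.
minute 98 to minute 158 ∩ B → minute 101 to minute 158.
minute 167 to minute 178 ∩ B → minute 167 to minute 168.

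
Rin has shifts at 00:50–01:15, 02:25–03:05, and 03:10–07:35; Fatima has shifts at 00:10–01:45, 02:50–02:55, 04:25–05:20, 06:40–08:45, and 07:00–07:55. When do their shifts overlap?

Merge the second list: 00:10–01:45, 02:50–02:55, 04:25–05:20, 06:40–08:45.
00:50–01:15 overlaps B on 00:50–01:15.
02:25–03:05 overlaps B on 02:50–02:55.
03:10–07:35 overlaps B on 04:25–05:20, 06:40–07:35.

00:50–01:15, 02:50–02:55, 04:25–05:20, 06:40–07:35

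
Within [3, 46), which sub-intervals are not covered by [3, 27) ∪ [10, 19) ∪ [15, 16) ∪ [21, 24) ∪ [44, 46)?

[27, 44)

Covered (merged): [3, 27), [44, 46).
Complement within [3, 46): [27, 44).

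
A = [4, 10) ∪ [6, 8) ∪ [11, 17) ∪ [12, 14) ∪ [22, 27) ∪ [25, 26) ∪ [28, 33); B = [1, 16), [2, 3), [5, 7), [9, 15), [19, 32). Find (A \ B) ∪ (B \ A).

A, merged: [4, 10), [11, 17), [22, 27), [28, 33).
B, merged: [1, 16), [19, 32).
Only in the first: [16, 17), [32, 33).
Only in the second: [1, 4), [10, 11), [19, 22), [27, 28).
Together these are the periods covered by exactly one.

[1, 4) ∪ [10, 11) ∪ [16, 17) ∪ [19, 22) ∪ [27, 28) ∪ [32, 33)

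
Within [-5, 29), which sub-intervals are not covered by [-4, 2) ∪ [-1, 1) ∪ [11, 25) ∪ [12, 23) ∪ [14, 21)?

Covered (merged): [-4, 2), [11, 25).
Gaps within [-5, 29): [-5, -4), [2, 11), [25, 29).

[-5, -4) ∪ [2, 11) ∪ [25, 29)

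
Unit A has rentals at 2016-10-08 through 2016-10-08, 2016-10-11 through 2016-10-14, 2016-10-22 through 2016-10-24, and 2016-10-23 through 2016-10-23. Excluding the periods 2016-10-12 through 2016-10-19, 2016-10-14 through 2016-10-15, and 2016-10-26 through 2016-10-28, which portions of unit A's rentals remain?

2016-10-08 through 2016-10-08, 2016-10-11 through 2016-10-11, 2016-10-22 through 2016-10-24

First set merges to 2016-10-08 through 2016-10-08, 2016-10-11 through 2016-10-14, 2016-10-22 through 2016-10-24.
Second set merges to 2016-10-12 through 2016-10-19, 2016-10-26 through 2016-10-28.
2016-10-08 through 2016-10-08 is untouched.
2016-10-11 through 2016-10-14 with B removed leaves 2016-10-11 through 2016-10-11.
2016-10-22 through 2016-10-24 is untouched.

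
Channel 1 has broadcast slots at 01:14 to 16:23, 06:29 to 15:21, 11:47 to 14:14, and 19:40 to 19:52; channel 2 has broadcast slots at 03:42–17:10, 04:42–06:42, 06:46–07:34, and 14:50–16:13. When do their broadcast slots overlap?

03:42-16:23

First set merges to 01:14-16:23, 19:40-19:52.
Second set merges to 03:42-17:10.
01:14-16:23 meets the second set on 03:42-16:23.
19:40-19:52: no overlap with the second set.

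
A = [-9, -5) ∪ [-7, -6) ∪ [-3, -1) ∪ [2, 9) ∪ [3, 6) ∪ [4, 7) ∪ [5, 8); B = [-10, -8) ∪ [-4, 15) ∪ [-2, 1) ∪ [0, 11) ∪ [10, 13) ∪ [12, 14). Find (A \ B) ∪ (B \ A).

[-10, -9) ∪ [-8, -5) ∪ [-4, -3) ∪ [-1, 2) ∪ [9, 15)

A, merged: [-9, -5), [-3, -1), [2, 9).
B, merged: [-10, -8), [-4, 15).
Only in the first: [-8, -5).
Only in the second: [-10, -9), [-4, -3), [-1, 2), [9, 15).
Together these are the periods covered by exactly one.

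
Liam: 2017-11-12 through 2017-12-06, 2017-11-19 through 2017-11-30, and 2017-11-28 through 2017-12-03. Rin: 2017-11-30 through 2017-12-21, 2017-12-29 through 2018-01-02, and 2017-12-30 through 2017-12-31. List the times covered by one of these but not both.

2017-11-12 through 2017-11-29, 2017-12-07 through 2017-12-21, 2017-12-29 through 2018-01-02

Merge the first list: 2017-11-12 through 2017-12-06.
Merge the second list: 2017-11-30 through 2017-12-21, 2017-12-29 through 2018-01-02.
A \ B = 2017-11-12 through 2017-11-29.
B \ A = 2017-12-07 through 2017-12-21, 2017-12-29 through 2018-01-02.
Union of the two gives the symmetric difference.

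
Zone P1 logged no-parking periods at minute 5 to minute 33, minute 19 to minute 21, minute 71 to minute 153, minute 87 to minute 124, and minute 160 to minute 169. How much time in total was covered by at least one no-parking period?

119 minutes

Merged: minute 5 to minute 33, minute 71 to minute 153, minute 160 to minute 169.
Lengths: 28 minutes + 82 minutes + 9 minutes = 119 minutes.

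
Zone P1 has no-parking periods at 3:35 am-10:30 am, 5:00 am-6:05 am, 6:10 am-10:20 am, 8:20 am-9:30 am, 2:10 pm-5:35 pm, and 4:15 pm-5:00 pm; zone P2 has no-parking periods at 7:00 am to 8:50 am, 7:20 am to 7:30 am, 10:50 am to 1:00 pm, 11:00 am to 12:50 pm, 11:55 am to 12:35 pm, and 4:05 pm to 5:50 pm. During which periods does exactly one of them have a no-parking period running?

Merge the first list: 3:35 am–10:30 am, 2:10 pm–5:35 pm.
Merge the second list: 7:00 am–8:50 am, 10:50 am–1:00 pm, 4:05 pm–5:50 pm.
A \ B = 3:35 am–7:00 am, 8:50 am–10:30 am, 2:10 pm–4:05 pm.
B \ A = 10:50 am–1:00 pm, 5:35 pm–5:50 pm.
Union of the two gives the symmetric difference.

3:35 am–7:00 am, 8:50 am–10:30 am, 10:50 am–1:00 pm, 2:10 pm–4:05 pm, 5:35 pm–5:50 pm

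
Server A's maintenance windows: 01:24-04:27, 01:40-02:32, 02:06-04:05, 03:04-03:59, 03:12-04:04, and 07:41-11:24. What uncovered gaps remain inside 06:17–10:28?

06:17–07:41

Covered (merged): 01:24–04:27, 07:41–11:24.
Uncovered inside 06:17–10:28: 06:17–07:41.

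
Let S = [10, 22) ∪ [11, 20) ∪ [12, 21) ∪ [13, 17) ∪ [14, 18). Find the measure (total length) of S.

Merged: [10, 22).
Length: 12.

12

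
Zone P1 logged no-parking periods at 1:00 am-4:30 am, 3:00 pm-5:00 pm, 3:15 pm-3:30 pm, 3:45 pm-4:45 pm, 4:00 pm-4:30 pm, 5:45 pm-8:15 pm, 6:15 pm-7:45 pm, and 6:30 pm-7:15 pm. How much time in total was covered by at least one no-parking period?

Merged: 1:00 am–4:30 am, 3:00 pm–5:00 pm, 5:45 pm–8:15 pm.
Lengths: 3 h 30 min + 2 h + 2 h 30 min = 8 h.

8 h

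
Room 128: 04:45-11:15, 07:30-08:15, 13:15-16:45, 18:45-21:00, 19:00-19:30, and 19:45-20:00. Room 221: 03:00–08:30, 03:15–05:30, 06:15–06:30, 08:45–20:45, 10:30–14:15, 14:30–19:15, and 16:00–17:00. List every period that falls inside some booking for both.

Merge the first list: 04:45–11:15, 13:15–16:45, 18:45–21:00.
Merge the second list: 03:00–08:30, 08:45–20:45.
04:45–11:15 overlaps B on 04:45–08:30, 08:45–11:15.
13:15–16:45 overlaps B on 13:15–16:45.
18:45–21:00 overlaps B on 18:45–20:45.

04:45–08:30, 08:45–11:15, 13:15–16:45, 18:45–20:45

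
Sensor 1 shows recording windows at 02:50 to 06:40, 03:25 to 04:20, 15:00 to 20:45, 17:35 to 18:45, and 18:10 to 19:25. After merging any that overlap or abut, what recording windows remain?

03:25-04:20 overlaps/touches 02:50-06:40 → extend to 02:50-06:40.
15:00-20:45 is disjoint → start new block.
17:35-18:45 overlaps/touches 15:00-20:45 → extend to 15:00-20:45.
18:10-19:25 overlaps/touches 15:00-20:45 → extend to 15:00-20:45.

02:50-06:40, 15:00-20:45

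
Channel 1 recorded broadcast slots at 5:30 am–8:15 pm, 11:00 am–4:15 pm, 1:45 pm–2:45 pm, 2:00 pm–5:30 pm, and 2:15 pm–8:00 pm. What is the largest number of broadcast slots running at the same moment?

Sweep endpoints in order; track running count of active intervals.
Peak of 5 reached at 2:15 pm.

5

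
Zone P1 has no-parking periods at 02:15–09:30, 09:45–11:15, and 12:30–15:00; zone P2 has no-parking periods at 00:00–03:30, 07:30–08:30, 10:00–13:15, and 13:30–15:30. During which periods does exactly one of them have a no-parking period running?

00:00–02:15, 03:30–07:30, 08:30–09:30, 09:45–10:00, 11:15–12:30, 13:15–13:30, 15:00–15:30

Only in the first: 03:30–07:30, 08:30–09:30, 09:45–10:00, 13:15–13:30.
Only in the second: 00:00–02:15, 11:15–12:30, 15:00–15:30.
Together these are the periods covered by exactly one.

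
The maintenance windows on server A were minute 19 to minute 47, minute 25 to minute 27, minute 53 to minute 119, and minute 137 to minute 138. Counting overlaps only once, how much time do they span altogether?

95 minutes

Merged: minute 19 to minute 47, minute 53 to minute 119, minute 137 to minute 138.
Lengths: 28 minutes + 66 minutes + 1 minute = 95 minutes.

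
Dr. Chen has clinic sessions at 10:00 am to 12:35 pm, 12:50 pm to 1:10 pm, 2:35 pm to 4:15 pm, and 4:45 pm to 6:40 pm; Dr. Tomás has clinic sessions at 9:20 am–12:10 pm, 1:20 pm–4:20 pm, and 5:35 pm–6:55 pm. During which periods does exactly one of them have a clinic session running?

9:20 am–10:00 am, 12:10 pm–12:35 pm, 12:50 pm–1:10 pm, 1:20 pm–2:35 pm, 4:15 pm–4:20 pm, 4:45 pm–5:35 pm, 6:40 pm–6:55 pm

A \ B = 12:10 pm–12:35 pm, 12:50 pm–1:10 pm, 4:45 pm–5:35 pm.
B \ A = 9:20 am–10:00 am, 1:20 pm–2:35 pm, 4:15 pm–4:20 pm, 6:40 pm–6:55 pm.
Union of the two gives the symmetric difference.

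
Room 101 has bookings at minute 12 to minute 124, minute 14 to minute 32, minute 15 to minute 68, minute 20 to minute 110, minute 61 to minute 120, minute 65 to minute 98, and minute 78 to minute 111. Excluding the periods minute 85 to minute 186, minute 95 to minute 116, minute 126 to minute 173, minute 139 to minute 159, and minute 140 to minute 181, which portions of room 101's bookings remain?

minute 12 to minute 85

Merge the first list: minute 12 to minute 124.
Merge the second list: minute 85 to minute 186.
minute 12 to minute 124 minus B → minute 12 to minute 85.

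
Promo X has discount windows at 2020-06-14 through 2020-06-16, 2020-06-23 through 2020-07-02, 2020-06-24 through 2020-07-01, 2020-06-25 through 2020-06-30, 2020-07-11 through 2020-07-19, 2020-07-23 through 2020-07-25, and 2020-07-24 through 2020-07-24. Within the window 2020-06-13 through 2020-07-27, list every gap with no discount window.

2020-06-13 through 2020-06-13, 2020-06-17 through 2020-06-22, 2020-07-03 through 2020-07-10, 2020-07-20 through 2020-07-22, 2020-07-26 through 2020-07-27

Covered (merged): 2020-06-14 through 2020-06-16, 2020-06-23 through 2020-07-02, 2020-07-11 through 2020-07-19, 2020-07-23 through 2020-07-25.
Complement within 2020-06-13 through 2020-07-27: 2020-06-13 through 2020-06-13, 2020-06-17 through 2020-06-22, 2020-07-03 through 2020-07-10, 2020-07-20 through 2020-07-22, 2020-07-26 through 2020-07-27.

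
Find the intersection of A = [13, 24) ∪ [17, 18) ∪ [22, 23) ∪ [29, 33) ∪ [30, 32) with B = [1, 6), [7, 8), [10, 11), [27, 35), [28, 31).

A, merged: [13, 24), [29, 33).
B, merged: [1, 6), [7, 8), [10, 11), [27, 35).
[13, 24) meets no B interval.
[29, 33) ∩ B → [29, 33).

[29, 33)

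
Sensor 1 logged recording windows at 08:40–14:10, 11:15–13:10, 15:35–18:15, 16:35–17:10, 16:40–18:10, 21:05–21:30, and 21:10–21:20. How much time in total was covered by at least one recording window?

8 h 35 min

Merged: 08:40-14:10, 15:35-18:15, 21:05-21:30.
Lengths: 5 h 30 min + 2 h 40 min + 25 min = 8 h 35 min.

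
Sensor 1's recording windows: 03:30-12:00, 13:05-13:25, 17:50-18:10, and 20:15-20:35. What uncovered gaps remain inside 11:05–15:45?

12:00–13:05, 13:25–15:45

After merging, the occupied span is 03:30–12:00, 13:05–13:25, 17:50–18:10, 20:15–20:35.
Gaps within 11:05–15:45: 12:00–13:05, 13:25–15:45.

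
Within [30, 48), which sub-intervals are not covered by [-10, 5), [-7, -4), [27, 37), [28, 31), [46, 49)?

The merged coverage is [-10, 5), [27, 37), [46, 49).
Complement within [30, 48): [37, 46).

[37, 46)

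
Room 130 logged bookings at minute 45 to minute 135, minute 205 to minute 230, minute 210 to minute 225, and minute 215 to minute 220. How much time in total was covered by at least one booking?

115 minutes

Merged: minute 45 to minute 135, minute 205 to minute 230.
Lengths: 90 minutes + 25 minutes = 115 minutes.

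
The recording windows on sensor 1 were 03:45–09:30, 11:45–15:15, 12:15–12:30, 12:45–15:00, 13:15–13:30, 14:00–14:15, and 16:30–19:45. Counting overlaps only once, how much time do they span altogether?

Merged: 03:45–09:30, 11:45–15:15, 16:30–19:45.
Lengths: 5 h 45 min + 3 h 30 min + 3 h 15 min = 12 h 30 min.

12 h 30 min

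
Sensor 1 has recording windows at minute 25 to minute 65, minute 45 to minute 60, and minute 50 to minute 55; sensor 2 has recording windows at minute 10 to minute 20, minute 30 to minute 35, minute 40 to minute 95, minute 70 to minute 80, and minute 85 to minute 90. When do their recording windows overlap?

minute 30 to minute 35, minute 40 to minute 65

A, merged: minute 25 to minute 65.
B, merged: minute 10 to minute 20, minute 30 to minute 35, minute 40 to minute 95.
minute 25 to minute 65 overlaps B on minute 30 to minute 35, minute 40 to minute 65.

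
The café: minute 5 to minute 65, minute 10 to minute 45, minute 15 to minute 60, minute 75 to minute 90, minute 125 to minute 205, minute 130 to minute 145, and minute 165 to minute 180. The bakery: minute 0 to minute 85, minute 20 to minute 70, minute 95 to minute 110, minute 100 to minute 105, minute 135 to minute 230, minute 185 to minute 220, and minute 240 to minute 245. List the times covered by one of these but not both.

minute 0 to minute 5, minute 65 to minute 75, minute 85 to minute 90, minute 95 to minute 110, minute 125 to minute 135, minute 205 to minute 230, minute 240 to minute 245

First set merges to minute 5 to minute 65, minute 75 to minute 90, minute 125 to minute 205.
Second set merges to minute 0 to minute 85, minute 95 to minute 110, minute 135 to minute 230, minute 240 to minute 245.
A but not B: minute 85 to minute 90, minute 125 to minute 135.
B but not A: minute 0 to minute 5, minute 65 to minute 75, minute 95 to minute 110, minute 205 to minute 230, minute 240 to minute 245.
Combining gives A △ B.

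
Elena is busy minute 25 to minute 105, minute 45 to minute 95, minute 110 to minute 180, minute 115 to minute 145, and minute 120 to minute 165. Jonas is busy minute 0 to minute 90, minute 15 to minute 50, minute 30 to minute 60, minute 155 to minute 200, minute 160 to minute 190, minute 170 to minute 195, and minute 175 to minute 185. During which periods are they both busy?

minute 25 to minute 90, minute 155 to minute 180

A, merged: minute 25 to minute 105, minute 110 to minute 180.
B, merged: minute 0 to minute 90, minute 155 to minute 200.
minute 25 to minute 105 overlaps B on minute 25 to minute 90.
minute 110 to minute 180 overlaps B on minute 155 to minute 180.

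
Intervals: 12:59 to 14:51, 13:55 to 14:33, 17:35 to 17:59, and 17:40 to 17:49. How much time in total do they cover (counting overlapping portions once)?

Merged: 12:59-14:51, 17:35-17:59.
Lengths: 1 h 52 min + 24 min = 2 h 16 min.

2 h 16 min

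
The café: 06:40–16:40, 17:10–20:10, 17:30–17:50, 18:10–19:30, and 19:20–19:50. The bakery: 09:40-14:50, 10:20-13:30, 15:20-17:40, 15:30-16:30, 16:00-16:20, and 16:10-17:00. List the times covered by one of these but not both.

06:40–09:40, 14:50–15:20, 16:40–17:10, 17:40–20:10

First set merges to 06:40–16:40, 17:10–20:10.
Second set merges to 09:40–14:50, 15:20–17:40.
Only in the first: 06:40–09:40, 14:50–15:20, 17:40–20:10.
Only in the second: 16:40–17:10.
Together these are the periods covered by exactly one.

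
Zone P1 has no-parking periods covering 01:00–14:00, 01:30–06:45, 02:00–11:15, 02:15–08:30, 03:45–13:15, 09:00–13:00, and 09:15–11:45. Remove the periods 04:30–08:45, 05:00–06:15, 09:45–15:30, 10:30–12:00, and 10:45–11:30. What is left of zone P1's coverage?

First set merges to 01:00–14:00.
Second set merges to 04:30–08:45, 09:45–15:30.
01:00–14:00 \ B = 01:00–04:30, 08:45–09:45.

01:00–04:30, 08:45–09:45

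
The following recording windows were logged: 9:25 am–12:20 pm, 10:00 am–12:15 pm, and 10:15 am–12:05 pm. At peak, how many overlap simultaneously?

At 10:15 am, 3 of the intervals are simultaneously active.
No point has more.

3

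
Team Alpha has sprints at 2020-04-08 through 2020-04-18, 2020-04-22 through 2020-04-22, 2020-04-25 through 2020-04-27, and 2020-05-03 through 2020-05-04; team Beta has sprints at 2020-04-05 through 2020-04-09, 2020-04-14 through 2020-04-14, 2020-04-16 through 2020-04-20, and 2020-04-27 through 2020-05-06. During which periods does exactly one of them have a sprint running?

2020-04-05 through 2020-04-07, 2020-04-10 through 2020-04-13, 2020-04-15 through 2020-04-15, 2020-04-19 through 2020-04-20, 2020-04-22 through 2020-04-22, 2020-04-25 through 2020-04-26, 2020-04-28 through 2020-05-02, 2020-05-05 through 2020-05-06

Only in the first: 2020-04-10 through 2020-04-13, 2020-04-15 through 2020-04-15, 2020-04-22 through 2020-04-22, 2020-04-25 through 2020-04-26.
Only in the second: 2020-04-05 through 2020-04-07, 2020-04-19 through 2020-04-20, 2020-04-28 through 2020-05-02, 2020-05-05 through 2020-05-06.
Together these are the periods covered by exactly one.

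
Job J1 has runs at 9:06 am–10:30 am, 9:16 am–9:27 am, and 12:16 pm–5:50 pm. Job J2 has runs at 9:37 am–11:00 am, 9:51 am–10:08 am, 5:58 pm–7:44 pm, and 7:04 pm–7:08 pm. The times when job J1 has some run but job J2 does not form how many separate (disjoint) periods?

2

Merge the first list: 9:06 am–10:30 am, 12:16 pm–5:50 pm.
Merge the second list: 9:37 am–11:00 am, 5:58 pm–7:44 pm.
A \ B = 9:06 am–9:37 am, 12:16 pm–5:50 pm.
That is 2 disjoint pieces.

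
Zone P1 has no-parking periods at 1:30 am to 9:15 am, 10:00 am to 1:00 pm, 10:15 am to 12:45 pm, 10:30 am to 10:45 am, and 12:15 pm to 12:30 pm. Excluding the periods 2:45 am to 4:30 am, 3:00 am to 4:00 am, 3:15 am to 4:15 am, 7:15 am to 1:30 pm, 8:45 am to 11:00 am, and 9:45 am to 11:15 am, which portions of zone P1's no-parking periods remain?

First set merges to 1:30 am-9:15 am, 10:00 am-1:00 pm.
Second set merges to 2:45 am-4:30 am, 7:15 am-1:30 pm.
1:30 am-9:15 am minus B → 1:30 am-2:45 am, 4:30 am-7:15 am.
10:00 am-1:00 pm: fully covered by B → removed.

1:30 am-2:45 am, 4:30 am-7:15 am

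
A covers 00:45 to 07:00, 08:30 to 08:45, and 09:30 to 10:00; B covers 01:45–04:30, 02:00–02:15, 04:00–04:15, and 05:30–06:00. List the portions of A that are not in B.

00:45–01:45, 04:30–05:30, 06:00–07:00, 08:30–08:45, 09:30–10:00

Second set merges to 01:45–04:30, 05:30–06:00.
00:45–07:00 minus B → 00:45–01:45, 04:30–05:30, 06:00–07:00.
08:30–08:45: no B overlap → unchanged.
09:30–10:00: no B overlap → unchanged.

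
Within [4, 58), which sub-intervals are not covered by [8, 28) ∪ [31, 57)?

[4, 8) ∪ [28, 31) ∪ [57, 58)

After merging, the occupied span is [8, 28), [31, 57).
Gaps within [4, 58): [4, 8), [28, 31), [57, 58).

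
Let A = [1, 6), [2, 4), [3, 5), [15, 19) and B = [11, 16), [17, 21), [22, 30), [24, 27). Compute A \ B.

Merge the first list: [1, 6), [15, 19).
Merge the second list: [11, 16), [17, 21), [22, 30).
[1, 6): nothing removed.
[15, 19) \ B = [16, 17).

[1, 6) ∪ [16, 17)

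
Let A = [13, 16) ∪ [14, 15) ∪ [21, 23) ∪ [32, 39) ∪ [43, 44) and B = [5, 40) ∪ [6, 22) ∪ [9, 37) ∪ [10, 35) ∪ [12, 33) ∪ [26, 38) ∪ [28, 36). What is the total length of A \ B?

First set merges to [13, 16), [21, 23), [32, 39), [43, 44).
Second set merges to [5, 40).
A \ B = [43, 44).
Total: 1.

1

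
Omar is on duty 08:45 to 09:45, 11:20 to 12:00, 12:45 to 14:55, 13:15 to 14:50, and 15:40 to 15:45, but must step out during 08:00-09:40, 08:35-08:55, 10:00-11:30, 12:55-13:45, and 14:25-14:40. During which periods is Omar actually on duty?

Merge the first list: 08:45-09:45, 11:20-12:00, 12:45-14:55, 15:40-15:45.
Merge the second list: 08:00-09:40, 10:00-11:30, 12:55-13:45, 14:25-14:40.
08:45-09:45 minus B → 09:40-09:45.
11:20-12:00 minus B → 11:30-12:00.
12:45-14:55 minus B → 12:45-12:55, 13:45-14:25, 14:40-14:55.
15:40-15:45: no B overlap → unchanged.

09:40-09:45, 11:30-12:00, 12:45-12:55, 13:45-14:25, 14:40-14:55, 15:40-15:45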